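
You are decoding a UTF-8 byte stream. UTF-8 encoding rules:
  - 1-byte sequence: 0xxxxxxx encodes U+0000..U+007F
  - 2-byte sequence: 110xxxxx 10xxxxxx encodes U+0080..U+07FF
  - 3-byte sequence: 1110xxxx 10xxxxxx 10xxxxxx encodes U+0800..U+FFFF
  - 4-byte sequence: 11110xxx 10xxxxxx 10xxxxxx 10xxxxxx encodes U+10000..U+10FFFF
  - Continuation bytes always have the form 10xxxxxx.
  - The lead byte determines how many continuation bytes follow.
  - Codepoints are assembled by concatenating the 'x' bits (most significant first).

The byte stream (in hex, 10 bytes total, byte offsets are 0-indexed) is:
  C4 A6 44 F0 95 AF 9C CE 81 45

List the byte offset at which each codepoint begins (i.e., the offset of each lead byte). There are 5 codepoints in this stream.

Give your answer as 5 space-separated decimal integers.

Answer: 0 2 3 7 9

Derivation:
Byte[0]=C4: 2-byte lead, need 1 cont bytes. acc=0x4
Byte[1]=A6: continuation. acc=(acc<<6)|0x26=0x126
Completed: cp=U+0126 (starts at byte 0)
Byte[2]=44: 1-byte ASCII. cp=U+0044
Byte[3]=F0: 4-byte lead, need 3 cont bytes. acc=0x0
Byte[4]=95: continuation. acc=(acc<<6)|0x15=0x15
Byte[5]=AF: continuation. acc=(acc<<6)|0x2F=0x56F
Byte[6]=9C: continuation. acc=(acc<<6)|0x1C=0x15BDC
Completed: cp=U+15BDC (starts at byte 3)
Byte[7]=CE: 2-byte lead, need 1 cont bytes. acc=0xE
Byte[8]=81: continuation. acc=(acc<<6)|0x01=0x381
Completed: cp=U+0381 (starts at byte 7)
Byte[9]=45: 1-byte ASCII. cp=U+0045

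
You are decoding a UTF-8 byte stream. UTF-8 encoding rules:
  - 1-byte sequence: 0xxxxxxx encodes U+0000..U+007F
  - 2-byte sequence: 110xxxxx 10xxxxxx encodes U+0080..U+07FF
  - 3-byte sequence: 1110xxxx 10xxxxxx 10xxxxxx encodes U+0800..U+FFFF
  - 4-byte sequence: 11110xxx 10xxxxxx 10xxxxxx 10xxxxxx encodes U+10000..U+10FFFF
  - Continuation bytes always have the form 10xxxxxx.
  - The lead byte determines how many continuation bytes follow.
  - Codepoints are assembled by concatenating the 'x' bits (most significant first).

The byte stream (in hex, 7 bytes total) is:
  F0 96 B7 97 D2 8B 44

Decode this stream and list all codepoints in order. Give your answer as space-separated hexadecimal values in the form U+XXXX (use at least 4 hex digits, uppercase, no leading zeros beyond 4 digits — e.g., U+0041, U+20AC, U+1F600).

Byte[0]=F0: 4-byte lead, need 3 cont bytes. acc=0x0
Byte[1]=96: continuation. acc=(acc<<6)|0x16=0x16
Byte[2]=B7: continuation. acc=(acc<<6)|0x37=0x5B7
Byte[3]=97: continuation. acc=(acc<<6)|0x17=0x16DD7
Completed: cp=U+16DD7 (starts at byte 0)
Byte[4]=D2: 2-byte lead, need 1 cont bytes. acc=0x12
Byte[5]=8B: continuation. acc=(acc<<6)|0x0B=0x48B
Completed: cp=U+048B (starts at byte 4)
Byte[6]=44: 1-byte ASCII. cp=U+0044

Answer: U+16DD7 U+048B U+0044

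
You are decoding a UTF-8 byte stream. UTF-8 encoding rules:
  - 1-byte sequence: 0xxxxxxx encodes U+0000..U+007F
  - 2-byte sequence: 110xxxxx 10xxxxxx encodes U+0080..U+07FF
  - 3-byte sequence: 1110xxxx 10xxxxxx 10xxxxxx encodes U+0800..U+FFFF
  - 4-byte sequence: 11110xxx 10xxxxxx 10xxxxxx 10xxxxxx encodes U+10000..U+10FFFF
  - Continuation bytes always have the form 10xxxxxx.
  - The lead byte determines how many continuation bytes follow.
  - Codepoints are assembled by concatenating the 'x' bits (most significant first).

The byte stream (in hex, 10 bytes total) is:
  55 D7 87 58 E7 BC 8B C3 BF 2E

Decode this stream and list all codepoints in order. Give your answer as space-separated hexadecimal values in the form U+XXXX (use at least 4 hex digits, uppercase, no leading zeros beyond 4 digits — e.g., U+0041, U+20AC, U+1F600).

Byte[0]=55: 1-byte ASCII. cp=U+0055
Byte[1]=D7: 2-byte lead, need 1 cont bytes. acc=0x17
Byte[2]=87: continuation. acc=(acc<<6)|0x07=0x5C7
Completed: cp=U+05C7 (starts at byte 1)
Byte[3]=58: 1-byte ASCII. cp=U+0058
Byte[4]=E7: 3-byte lead, need 2 cont bytes. acc=0x7
Byte[5]=BC: continuation. acc=(acc<<6)|0x3C=0x1FC
Byte[6]=8B: continuation. acc=(acc<<6)|0x0B=0x7F0B
Completed: cp=U+7F0B (starts at byte 4)
Byte[7]=C3: 2-byte lead, need 1 cont bytes. acc=0x3
Byte[8]=BF: continuation. acc=(acc<<6)|0x3F=0xFF
Completed: cp=U+00FF (starts at byte 7)
Byte[9]=2E: 1-byte ASCII. cp=U+002E

Answer: U+0055 U+05C7 U+0058 U+7F0B U+00FF U+002E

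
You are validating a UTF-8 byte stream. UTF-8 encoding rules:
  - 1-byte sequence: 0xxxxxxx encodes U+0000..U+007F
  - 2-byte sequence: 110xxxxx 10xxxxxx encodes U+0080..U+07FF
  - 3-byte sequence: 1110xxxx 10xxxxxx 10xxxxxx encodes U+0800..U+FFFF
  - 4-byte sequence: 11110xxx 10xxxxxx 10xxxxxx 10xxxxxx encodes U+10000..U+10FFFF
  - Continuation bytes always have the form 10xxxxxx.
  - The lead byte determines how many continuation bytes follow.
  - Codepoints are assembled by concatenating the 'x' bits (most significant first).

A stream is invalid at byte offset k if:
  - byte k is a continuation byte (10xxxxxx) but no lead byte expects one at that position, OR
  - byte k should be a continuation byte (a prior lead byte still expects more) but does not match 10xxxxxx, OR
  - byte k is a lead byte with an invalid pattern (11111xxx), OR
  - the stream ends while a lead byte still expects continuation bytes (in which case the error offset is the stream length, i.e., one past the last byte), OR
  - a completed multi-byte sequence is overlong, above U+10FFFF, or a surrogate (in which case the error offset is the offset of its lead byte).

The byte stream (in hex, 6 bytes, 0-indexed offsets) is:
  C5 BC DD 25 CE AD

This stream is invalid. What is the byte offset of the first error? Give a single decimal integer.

Answer: 3

Derivation:
Byte[0]=C5: 2-byte lead, need 1 cont bytes. acc=0x5
Byte[1]=BC: continuation. acc=(acc<<6)|0x3C=0x17C
Completed: cp=U+017C (starts at byte 0)
Byte[2]=DD: 2-byte lead, need 1 cont bytes. acc=0x1D
Byte[3]=25: expected 10xxxxxx continuation. INVALID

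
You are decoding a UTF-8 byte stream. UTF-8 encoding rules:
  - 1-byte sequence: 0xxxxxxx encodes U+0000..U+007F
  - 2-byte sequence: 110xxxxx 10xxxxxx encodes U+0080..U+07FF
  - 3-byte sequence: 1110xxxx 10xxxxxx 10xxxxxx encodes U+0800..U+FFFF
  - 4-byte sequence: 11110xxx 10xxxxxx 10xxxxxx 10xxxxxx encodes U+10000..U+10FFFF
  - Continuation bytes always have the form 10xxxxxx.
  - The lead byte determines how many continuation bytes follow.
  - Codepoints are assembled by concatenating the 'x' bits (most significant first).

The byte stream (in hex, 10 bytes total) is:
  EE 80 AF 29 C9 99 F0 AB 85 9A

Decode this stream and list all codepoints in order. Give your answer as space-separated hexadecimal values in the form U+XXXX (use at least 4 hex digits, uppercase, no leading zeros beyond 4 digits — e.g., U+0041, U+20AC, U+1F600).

Answer: U+E02F U+0029 U+0259 U+2B15A

Derivation:
Byte[0]=EE: 3-byte lead, need 2 cont bytes. acc=0xE
Byte[1]=80: continuation. acc=(acc<<6)|0x00=0x380
Byte[2]=AF: continuation. acc=(acc<<6)|0x2F=0xE02F
Completed: cp=U+E02F (starts at byte 0)
Byte[3]=29: 1-byte ASCII. cp=U+0029
Byte[4]=C9: 2-byte lead, need 1 cont bytes. acc=0x9
Byte[5]=99: continuation. acc=(acc<<6)|0x19=0x259
Completed: cp=U+0259 (starts at byte 4)
Byte[6]=F0: 4-byte lead, need 3 cont bytes. acc=0x0
Byte[7]=AB: continuation. acc=(acc<<6)|0x2B=0x2B
Byte[8]=85: continuation. acc=(acc<<6)|0x05=0xAC5
Byte[9]=9A: continuation. acc=(acc<<6)|0x1A=0x2B15A
Completed: cp=U+2B15A (starts at byte 6)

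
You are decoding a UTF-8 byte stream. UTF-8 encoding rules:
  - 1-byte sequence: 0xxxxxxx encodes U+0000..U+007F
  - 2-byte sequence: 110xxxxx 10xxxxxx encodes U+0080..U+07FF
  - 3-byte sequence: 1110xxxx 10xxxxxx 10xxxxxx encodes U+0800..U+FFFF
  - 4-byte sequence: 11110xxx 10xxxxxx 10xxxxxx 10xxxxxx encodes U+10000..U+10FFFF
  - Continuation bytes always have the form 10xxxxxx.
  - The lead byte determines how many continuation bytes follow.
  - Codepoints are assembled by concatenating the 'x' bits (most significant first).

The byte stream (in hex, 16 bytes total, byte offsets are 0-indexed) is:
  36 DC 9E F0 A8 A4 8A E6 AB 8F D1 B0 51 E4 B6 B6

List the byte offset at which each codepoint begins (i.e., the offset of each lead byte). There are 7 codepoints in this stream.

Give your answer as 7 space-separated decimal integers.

Answer: 0 1 3 7 10 12 13

Derivation:
Byte[0]=36: 1-byte ASCII. cp=U+0036
Byte[1]=DC: 2-byte lead, need 1 cont bytes. acc=0x1C
Byte[2]=9E: continuation. acc=(acc<<6)|0x1E=0x71E
Completed: cp=U+071E (starts at byte 1)
Byte[3]=F0: 4-byte lead, need 3 cont bytes. acc=0x0
Byte[4]=A8: continuation. acc=(acc<<6)|0x28=0x28
Byte[5]=A4: continuation. acc=(acc<<6)|0x24=0xA24
Byte[6]=8A: continuation. acc=(acc<<6)|0x0A=0x2890A
Completed: cp=U+2890A (starts at byte 3)
Byte[7]=E6: 3-byte lead, need 2 cont bytes. acc=0x6
Byte[8]=AB: continuation. acc=(acc<<6)|0x2B=0x1AB
Byte[9]=8F: continuation. acc=(acc<<6)|0x0F=0x6ACF
Completed: cp=U+6ACF (starts at byte 7)
Byte[10]=D1: 2-byte lead, need 1 cont bytes. acc=0x11
Byte[11]=B0: continuation. acc=(acc<<6)|0x30=0x470
Completed: cp=U+0470 (starts at byte 10)
Byte[12]=51: 1-byte ASCII. cp=U+0051
Byte[13]=E4: 3-byte lead, need 2 cont bytes. acc=0x4
Byte[14]=B6: continuation. acc=(acc<<6)|0x36=0x136
Byte[15]=B6: continuation. acc=(acc<<6)|0x36=0x4DB6
Completed: cp=U+4DB6 (starts at byte 13)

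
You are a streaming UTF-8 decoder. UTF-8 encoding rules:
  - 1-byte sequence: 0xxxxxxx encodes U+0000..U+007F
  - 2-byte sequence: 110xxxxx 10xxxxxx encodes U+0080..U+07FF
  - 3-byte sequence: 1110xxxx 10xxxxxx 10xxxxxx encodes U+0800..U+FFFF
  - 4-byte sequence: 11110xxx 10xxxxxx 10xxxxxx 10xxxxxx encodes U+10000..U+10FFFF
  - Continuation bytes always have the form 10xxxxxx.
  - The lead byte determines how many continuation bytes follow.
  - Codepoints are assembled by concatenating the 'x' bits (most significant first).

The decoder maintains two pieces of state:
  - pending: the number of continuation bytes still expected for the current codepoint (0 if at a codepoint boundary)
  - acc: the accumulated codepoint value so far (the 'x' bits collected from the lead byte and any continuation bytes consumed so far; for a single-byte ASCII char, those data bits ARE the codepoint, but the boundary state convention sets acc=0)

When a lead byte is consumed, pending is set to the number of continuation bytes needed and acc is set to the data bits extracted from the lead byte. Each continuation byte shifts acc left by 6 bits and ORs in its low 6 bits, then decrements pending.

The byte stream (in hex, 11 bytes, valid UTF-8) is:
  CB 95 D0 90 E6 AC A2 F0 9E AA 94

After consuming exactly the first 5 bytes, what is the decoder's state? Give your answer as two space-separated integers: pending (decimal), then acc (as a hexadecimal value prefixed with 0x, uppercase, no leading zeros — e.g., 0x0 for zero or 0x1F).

Answer: 2 0x6

Derivation:
Byte[0]=CB: 2-byte lead. pending=1, acc=0xB
Byte[1]=95: continuation. acc=(acc<<6)|0x15=0x2D5, pending=0
Byte[2]=D0: 2-byte lead. pending=1, acc=0x10
Byte[3]=90: continuation. acc=(acc<<6)|0x10=0x410, pending=0
Byte[4]=E6: 3-byte lead. pending=2, acc=0x6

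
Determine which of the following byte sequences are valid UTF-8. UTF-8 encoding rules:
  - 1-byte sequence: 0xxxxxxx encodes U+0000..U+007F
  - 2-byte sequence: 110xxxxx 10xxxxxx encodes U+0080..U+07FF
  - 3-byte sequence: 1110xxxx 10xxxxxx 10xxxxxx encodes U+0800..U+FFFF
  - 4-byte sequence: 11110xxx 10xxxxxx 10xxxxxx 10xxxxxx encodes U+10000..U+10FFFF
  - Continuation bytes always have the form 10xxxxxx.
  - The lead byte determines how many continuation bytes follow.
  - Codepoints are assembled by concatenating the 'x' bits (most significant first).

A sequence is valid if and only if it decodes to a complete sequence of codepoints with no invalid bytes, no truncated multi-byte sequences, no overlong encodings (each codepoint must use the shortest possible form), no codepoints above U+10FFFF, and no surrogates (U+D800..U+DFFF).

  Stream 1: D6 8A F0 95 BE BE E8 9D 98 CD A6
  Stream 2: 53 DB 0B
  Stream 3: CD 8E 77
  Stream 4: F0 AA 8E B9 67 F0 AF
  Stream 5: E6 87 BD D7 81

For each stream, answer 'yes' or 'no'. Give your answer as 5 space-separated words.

Answer: yes no yes no yes

Derivation:
Stream 1: decodes cleanly. VALID
Stream 2: error at byte offset 2. INVALID
Stream 3: decodes cleanly. VALID
Stream 4: error at byte offset 7. INVALID
Stream 5: decodes cleanly. VALID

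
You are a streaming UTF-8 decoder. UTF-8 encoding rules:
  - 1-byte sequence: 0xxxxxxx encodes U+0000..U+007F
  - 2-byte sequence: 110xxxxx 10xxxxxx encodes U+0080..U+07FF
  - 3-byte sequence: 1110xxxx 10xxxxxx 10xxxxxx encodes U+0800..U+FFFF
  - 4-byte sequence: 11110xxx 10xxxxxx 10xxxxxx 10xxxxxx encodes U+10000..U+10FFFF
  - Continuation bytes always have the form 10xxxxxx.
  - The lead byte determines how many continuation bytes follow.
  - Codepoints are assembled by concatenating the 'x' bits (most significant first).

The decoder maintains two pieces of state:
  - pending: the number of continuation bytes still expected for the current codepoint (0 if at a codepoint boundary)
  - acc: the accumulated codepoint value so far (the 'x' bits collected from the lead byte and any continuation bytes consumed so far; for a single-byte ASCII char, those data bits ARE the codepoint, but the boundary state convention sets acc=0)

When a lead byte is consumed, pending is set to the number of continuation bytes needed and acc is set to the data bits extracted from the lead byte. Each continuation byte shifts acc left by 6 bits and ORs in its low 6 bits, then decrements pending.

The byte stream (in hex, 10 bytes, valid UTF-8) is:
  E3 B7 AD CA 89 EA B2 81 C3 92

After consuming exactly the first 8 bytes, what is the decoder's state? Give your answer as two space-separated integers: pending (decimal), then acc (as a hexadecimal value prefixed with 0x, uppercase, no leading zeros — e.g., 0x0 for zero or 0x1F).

Answer: 0 0xAC81

Derivation:
Byte[0]=E3: 3-byte lead. pending=2, acc=0x3
Byte[1]=B7: continuation. acc=(acc<<6)|0x37=0xF7, pending=1
Byte[2]=AD: continuation. acc=(acc<<6)|0x2D=0x3DED, pending=0
Byte[3]=CA: 2-byte lead. pending=1, acc=0xA
Byte[4]=89: continuation. acc=(acc<<6)|0x09=0x289, pending=0
Byte[5]=EA: 3-byte lead. pending=2, acc=0xA
Byte[6]=B2: continuation. acc=(acc<<6)|0x32=0x2B2, pending=1
Byte[7]=81: continuation. acc=(acc<<6)|0x01=0xAC81, pending=0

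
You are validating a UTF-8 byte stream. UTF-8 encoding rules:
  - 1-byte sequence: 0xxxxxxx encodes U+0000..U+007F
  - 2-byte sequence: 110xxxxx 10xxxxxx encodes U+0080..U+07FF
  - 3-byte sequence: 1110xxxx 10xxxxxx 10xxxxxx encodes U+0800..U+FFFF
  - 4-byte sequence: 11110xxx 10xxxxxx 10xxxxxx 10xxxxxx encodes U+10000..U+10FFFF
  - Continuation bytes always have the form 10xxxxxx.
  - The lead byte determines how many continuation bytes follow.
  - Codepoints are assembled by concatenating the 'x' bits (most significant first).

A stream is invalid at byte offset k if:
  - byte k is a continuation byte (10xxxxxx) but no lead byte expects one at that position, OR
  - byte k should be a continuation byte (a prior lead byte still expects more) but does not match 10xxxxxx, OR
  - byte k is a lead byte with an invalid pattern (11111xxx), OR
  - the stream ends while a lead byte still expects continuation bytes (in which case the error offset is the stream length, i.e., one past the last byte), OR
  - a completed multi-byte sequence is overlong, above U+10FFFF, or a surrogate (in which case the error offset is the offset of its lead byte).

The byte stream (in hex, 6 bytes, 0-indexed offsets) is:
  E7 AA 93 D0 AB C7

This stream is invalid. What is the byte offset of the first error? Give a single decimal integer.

Answer: 6

Derivation:
Byte[0]=E7: 3-byte lead, need 2 cont bytes. acc=0x7
Byte[1]=AA: continuation. acc=(acc<<6)|0x2A=0x1EA
Byte[2]=93: continuation. acc=(acc<<6)|0x13=0x7A93
Completed: cp=U+7A93 (starts at byte 0)
Byte[3]=D0: 2-byte lead, need 1 cont bytes. acc=0x10
Byte[4]=AB: continuation. acc=(acc<<6)|0x2B=0x42B
Completed: cp=U+042B (starts at byte 3)
Byte[5]=C7: 2-byte lead, need 1 cont bytes. acc=0x7
Byte[6]: stream ended, expected continuation. INVALID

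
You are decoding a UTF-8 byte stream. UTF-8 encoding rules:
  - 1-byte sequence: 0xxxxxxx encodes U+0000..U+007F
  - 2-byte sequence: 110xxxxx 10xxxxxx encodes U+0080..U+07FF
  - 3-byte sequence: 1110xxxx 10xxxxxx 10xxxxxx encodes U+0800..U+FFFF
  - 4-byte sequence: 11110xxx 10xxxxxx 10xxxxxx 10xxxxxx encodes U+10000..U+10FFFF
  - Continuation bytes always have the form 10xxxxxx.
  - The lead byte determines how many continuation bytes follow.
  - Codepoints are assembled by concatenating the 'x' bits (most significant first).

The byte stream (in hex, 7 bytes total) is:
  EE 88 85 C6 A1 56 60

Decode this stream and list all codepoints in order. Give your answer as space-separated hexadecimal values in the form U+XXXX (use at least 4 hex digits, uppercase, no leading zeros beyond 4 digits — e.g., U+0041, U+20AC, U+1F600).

Answer: U+E205 U+01A1 U+0056 U+0060

Derivation:
Byte[0]=EE: 3-byte lead, need 2 cont bytes. acc=0xE
Byte[1]=88: continuation. acc=(acc<<6)|0x08=0x388
Byte[2]=85: continuation. acc=(acc<<6)|0x05=0xE205
Completed: cp=U+E205 (starts at byte 0)
Byte[3]=C6: 2-byte lead, need 1 cont bytes. acc=0x6
Byte[4]=A1: continuation. acc=(acc<<6)|0x21=0x1A1
Completed: cp=U+01A1 (starts at byte 3)
Byte[5]=56: 1-byte ASCII. cp=U+0056
Byte[6]=60: 1-byte ASCII. cp=U+0060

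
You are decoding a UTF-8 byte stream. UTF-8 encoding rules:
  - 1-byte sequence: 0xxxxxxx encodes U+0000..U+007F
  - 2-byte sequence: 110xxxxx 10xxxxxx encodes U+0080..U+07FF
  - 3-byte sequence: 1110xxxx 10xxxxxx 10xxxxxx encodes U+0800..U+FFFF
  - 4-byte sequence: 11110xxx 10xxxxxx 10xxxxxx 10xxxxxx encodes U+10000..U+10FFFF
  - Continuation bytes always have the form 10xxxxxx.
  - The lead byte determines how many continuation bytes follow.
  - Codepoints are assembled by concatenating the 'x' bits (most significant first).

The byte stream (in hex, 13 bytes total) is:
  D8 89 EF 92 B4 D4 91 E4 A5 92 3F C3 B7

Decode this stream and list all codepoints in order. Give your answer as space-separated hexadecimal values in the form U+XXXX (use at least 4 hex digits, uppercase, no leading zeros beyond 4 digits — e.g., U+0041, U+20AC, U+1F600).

Answer: U+0609 U+F4B4 U+0511 U+4952 U+003F U+00F7

Derivation:
Byte[0]=D8: 2-byte lead, need 1 cont bytes. acc=0x18
Byte[1]=89: continuation. acc=(acc<<6)|0x09=0x609
Completed: cp=U+0609 (starts at byte 0)
Byte[2]=EF: 3-byte lead, need 2 cont bytes. acc=0xF
Byte[3]=92: continuation. acc=(acc<<6)|0x12=0x3D2
Byte[4]=B4: continuation. acc=(acc<<6)|0x34=0xF4B4
Completed: cp=U+F4B4 (starts at byte 2)
Byte[5]=D4: 2-byte lead, need 1 cont bytes. acc=0x14
Byte[6]=91: continuation. acc=(acc<<6)|0x11=0x511
Completed: cp=U+0511 (starts at byte 5)
Byte[7]=E4: 3-byte lead, need 2 cont bytes. acc=0x4
Byte[8]=A5: continuation. acc=(acc<<6)|0x25=0x125
Byte[9]=92: continuation. acc=(acc<<6)|0x12=0x4952
Completed: cp=U+4952 (starts at byte 7)
Byte[10]=3F: 1-byte ASCII. cp=U+003F
Byte[11]=C3: 2-byte lead, need 1 cont bytes. acc=0x3
Byte[12]=B7: continuation. acc=(acc<<6)|0x37=0xF7
Completed: cp=U+00F7 (starts at byte 11)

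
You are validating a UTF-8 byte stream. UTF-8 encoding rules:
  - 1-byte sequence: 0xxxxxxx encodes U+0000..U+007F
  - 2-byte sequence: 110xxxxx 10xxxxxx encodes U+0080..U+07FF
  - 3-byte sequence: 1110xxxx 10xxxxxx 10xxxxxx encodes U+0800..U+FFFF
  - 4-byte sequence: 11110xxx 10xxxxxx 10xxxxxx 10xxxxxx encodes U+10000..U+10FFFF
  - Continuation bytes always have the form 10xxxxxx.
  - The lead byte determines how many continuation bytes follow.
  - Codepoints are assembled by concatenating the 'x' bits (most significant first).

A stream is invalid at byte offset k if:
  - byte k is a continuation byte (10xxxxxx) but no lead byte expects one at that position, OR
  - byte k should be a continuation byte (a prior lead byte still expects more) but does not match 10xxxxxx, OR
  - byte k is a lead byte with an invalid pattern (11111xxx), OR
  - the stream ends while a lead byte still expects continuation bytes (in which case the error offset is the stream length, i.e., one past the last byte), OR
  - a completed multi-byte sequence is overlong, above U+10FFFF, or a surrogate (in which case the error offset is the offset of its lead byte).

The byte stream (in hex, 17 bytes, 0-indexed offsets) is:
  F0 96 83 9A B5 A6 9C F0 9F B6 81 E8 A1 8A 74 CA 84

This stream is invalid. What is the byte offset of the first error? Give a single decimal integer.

Answer: 4

Derivation:
Byte[0]=F0: 4-byte lead, need 3 cont bytes. acc=0x0
Byte[1]=96: continuation. acc=(acc<<6)|0x16=0x16
Byte[2]=83: continuation. acc=(acc<<6)|0x03=0x583
Byte[3]=9A: continuation. acc=(acc<<6)|0x1A=0x160DA
Completed: cp=U+160DA (starts at byte 0)
Byte[4]=B5: INVALID lead byte (not 0xxx/110x/1110/11110)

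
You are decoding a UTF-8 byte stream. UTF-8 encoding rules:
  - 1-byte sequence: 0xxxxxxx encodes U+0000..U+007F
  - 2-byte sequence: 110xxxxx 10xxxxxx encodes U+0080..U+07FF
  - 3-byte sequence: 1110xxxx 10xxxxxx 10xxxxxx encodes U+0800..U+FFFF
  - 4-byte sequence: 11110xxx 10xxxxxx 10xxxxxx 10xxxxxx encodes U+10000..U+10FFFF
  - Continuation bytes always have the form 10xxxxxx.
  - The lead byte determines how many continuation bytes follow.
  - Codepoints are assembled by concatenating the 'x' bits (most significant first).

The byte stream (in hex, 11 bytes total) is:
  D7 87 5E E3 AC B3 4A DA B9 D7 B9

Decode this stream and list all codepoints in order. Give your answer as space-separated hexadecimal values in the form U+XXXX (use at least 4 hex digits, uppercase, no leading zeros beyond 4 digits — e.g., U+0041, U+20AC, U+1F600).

Byte[0]=D7: 2-byte lead, need 1 cont bytes. acc=0x17
Byte[1]=87: continuation. acc=(acc<<6)|0x07=0x5C7
Completed: cp=U+05C7 (starts at byte 0)
Byte[2]=5E: 1-byte ASCII. cp=U+005E
Byte[3]=E3: 3-byte lead, need 2 cont bytes. acc=0x3
Byte[4]=AC: continuation. acc=(acc<<6)|0x2C=0xEC
Byte[5]=B3: continuation. acc=(acc<<6)|0x33=0x3B33
Completed: cp=U+3B33 (starts at byte 3)
Byte[6]=4A: 1-byte ASCII. cp=U+004A
Byte[7]=DA: 2-byte lead, need 1 cont bytes. acc=0x1A
Byte[8]=B9: continuation. acc=(acc<<6)|0x39=0x6B9
Completed: cp=U+06B9 (starts at byte 7)
Byte[9]=D7: 2-byte lead, need 1 cont bytes. acc=0x17
Byte[10]=B9: continuation. acc=(acc<<6)|0x39=0x5F9
Completed: cp=U+05F9 (starts at byte 9)

Answer: U+05C7 U+005E U+3B33 U+004A U+06B9 U+05F9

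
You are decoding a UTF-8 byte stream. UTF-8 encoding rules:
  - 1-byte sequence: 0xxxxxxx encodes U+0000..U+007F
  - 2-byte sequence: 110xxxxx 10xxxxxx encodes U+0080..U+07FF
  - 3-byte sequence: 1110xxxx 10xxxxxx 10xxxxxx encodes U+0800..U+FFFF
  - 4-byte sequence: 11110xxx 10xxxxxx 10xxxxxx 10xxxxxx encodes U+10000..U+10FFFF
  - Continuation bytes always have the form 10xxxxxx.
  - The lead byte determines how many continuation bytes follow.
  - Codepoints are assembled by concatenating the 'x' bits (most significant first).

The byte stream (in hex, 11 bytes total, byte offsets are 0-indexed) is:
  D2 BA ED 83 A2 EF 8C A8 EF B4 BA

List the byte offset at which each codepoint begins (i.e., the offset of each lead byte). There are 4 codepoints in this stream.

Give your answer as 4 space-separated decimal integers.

Byte[0]=D2: 2-byte lead, need 1 cont bytes. acc=0x12
Byte[1]=BA: continuation. acc=(acc<<6)|0x3A=0x4BA
Completed: cp=U+04BA (starts at byte 0)
Byte[2]=ED: 3-byte lead, need 2 cont bytes. acc=0xD
Byte[3]=83: continuation. acc=(acc<<6)|0x03=0x343
Byte[4]=A2: continuation. acc=(acc<<6)|0x22=0xD0E2
Completed: cp=U+D0E2 (starts at byte 2)
Byte[5]=EF: 3-byte lead, need 2 cont bytes. acc=0xF
Byte[6]=8C: continuation. acc=(acc<<6)|0x0C=0x3CC
Byte[7]=A8: continuation. acc=(acc<<6)|0x28=0xF328
Completed: cp=U+F328 (starts at byte 5)
Byte[8]=EF: 3-byte lead, need 2 cont bytes. acc=0xF
Byte[9]=B4: continuation. acc=(acc<<6)|0x34=0x3F4
Byte[10]=BA: continuation. acc=(acc<<6)|0x3A=0xFD3A
Completed: cp=U+FD3A (starts at byte 8)

Answer: 0 2 5 8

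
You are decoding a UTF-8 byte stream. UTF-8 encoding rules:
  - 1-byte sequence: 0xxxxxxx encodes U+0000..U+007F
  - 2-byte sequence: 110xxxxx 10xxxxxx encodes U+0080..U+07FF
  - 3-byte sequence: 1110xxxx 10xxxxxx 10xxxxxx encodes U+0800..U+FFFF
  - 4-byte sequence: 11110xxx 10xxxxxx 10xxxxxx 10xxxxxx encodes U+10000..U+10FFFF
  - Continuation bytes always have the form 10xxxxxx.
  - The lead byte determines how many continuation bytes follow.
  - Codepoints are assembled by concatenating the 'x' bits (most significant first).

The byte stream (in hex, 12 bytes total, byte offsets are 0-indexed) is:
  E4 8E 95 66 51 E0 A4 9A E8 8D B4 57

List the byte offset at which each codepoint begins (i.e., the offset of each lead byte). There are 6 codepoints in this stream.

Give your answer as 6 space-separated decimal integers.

Byte[0]=E4: 3-byte lead, need 2 cont bytes. acc=0x4
Byte[1]=8E: continuation. acc=(acc<<6)|0x0E=0x10E
Byte[2]=95: continuation. acc=(acc<<6)|0x15=0x4395
Completed: cp=U+4395 (starts at byte 0)
Byte[3]=66: 1-byte ASCII. cp=U+0066
Byte[4]=51: 1-byte ASCII. cp=U+0051
Byte[5]=E0: 3-byte lead, need 2 cont bytes. acc=0x0
Byte[6]=A4: continuation. acc=(acc<<6)|0x24=0x24
Byte[7]=9A: continuation. acc=(acc<<6)|0x1A=0x91A
Completed: cp=U+091A (starts at byte 5)
Byte[8]=E8: 3-byte lead, need 2 cont bytes. acc=0x8
Byte[9]=8D: continuation. acc=(acc<<6)|0x0D=0x20D
Byte[10]=B4: continuation. acc=(acc<<6)|0x34=0x8374
Completed: cp=U+8374 (starts at byte 8)
Byte[11]=57: 1-byte ASCII. cp=U+0057

Answer: 0 3 4 5 8 11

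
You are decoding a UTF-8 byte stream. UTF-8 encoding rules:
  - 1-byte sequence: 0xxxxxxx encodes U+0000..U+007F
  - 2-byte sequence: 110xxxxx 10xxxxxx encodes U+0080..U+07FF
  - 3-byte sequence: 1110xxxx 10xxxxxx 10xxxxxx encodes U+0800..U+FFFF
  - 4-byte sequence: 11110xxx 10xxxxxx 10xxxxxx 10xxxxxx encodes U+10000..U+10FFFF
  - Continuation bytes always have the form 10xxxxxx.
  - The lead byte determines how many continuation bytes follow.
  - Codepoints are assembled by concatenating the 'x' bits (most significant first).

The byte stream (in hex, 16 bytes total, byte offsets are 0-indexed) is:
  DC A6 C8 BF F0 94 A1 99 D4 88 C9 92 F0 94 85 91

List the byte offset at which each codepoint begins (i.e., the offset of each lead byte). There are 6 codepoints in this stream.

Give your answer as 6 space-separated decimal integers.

Answer: 0 2 4 8 10 12

Derivation:
Byte[0]=DC: 2-byte lead, need 1 cont bytes. acc=0x1C
Byte[1]=A6: continuation. acc=(acc<<6)|0x26=0x726
Completed: cp=U+0726 (starts at byte 0)
Byte[2]=C8: 2-byte lead, need 1 cont bytes. acc=0x8
Byte[3]=BF: continuation. acc=(acc<<6)|0x3F=0x23F
Completed: cp=U+023F (starts at byte 2)
Byte[4]=F0: 4-byte lead, need 3 cont bytes. acc=0x0
Byte[5]=94: continuation. acc=(acc<<6)|0x14=0x14
Byte[6]=A1: continuation. acc=(acc<<6)|0x21=0x521
Byte[7]=99: continuation. acc=(acc<<6)|0x19=0x14859
Completed: cp=U+14859 (starts at byte 4)
Byte[8]=D4: 2-byte lead, need 1 cont bytes. acc=0x14
Byte[9]=88: continuation. acc=(acc<<6)|0x08=0x508
Completed: cp=U+0508 (starts at byte 8)
Byte[10]=C9: 2-byte lead, need 1 cont bytes. acc=0x9
Byte[11]=92: continuation. acc=(acc<<6)|0x12=0x252
Completed: cp=U+0252 (starts at byte 10)
Byte[12]=F0: 4-byte lead, need 3 cont bytes. acc=0x0
Byte[13]=94: continuation. acc=(acc<<6)|0x14=0x14
Byte[14]=85: continuation. acc=(acc<<6)|0x05=0x505
Byte[15]=91: continuation. acc=(acc<<6)|0x11=0x14151
Completed: cp=U+14151 (starts at byte 12)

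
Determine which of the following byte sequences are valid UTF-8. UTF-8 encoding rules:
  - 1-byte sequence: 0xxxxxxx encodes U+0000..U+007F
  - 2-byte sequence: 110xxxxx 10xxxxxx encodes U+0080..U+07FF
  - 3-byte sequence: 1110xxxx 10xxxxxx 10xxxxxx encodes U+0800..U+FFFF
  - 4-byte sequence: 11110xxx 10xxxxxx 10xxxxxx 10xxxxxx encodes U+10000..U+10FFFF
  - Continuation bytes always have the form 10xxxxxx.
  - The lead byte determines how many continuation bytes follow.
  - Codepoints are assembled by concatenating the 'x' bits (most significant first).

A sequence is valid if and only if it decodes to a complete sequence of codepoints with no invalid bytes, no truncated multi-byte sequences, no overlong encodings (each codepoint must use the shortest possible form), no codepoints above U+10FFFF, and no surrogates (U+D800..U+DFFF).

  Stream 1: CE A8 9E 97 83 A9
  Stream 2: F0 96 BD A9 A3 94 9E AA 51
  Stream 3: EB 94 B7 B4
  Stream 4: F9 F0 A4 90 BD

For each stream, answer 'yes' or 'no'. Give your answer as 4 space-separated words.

Stream 1: error at byte offset 2. INVALID
Stream 2: error at byte offset 4. INVALID
Stream 3: error at byte offset 3. INVALID
Stream 4: error at byte offset 0. INVALID

Answer: no no no no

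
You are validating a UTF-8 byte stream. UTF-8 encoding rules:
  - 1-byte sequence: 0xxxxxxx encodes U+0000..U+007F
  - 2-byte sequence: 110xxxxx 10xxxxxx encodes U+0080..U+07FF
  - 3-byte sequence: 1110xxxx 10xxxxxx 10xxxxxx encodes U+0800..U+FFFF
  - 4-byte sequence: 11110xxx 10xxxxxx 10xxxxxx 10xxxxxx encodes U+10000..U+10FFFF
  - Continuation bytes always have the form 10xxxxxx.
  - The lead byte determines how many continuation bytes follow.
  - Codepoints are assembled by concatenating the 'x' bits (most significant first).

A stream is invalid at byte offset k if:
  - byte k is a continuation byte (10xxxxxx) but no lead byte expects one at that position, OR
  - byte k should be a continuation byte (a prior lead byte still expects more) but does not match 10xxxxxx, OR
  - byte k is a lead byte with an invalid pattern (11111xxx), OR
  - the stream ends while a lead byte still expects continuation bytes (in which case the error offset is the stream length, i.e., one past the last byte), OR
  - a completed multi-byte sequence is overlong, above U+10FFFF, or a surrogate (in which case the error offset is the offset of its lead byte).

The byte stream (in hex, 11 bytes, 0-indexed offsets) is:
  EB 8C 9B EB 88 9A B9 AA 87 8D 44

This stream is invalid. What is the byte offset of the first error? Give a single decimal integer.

Answer: 6

Derivation:
Byte[0]=EB: 3-byte lead, need 2 cont bytes. acc=0xB
Byte[1]=8C: continuation. acc=(acc<<6)|0x0C=0x2CC
Byte[2]=9B: continuation. acc=(acc<<6)|0x1B=0xB31B
Completed: cp=U+B31B (starts at byte 0)
Byte[3]=EB: 3-byte lead, need 2 cont bytes. acc=0xB
Byte[4]=88: continuation. acc=(acc<<6)|0x08=0x2C8
Byte[5]=9A: continuation. acc=(acc<<6)|0x1A=0xB21A
Completed: cp=U+B21A (starts at byte 3)
Byte[6]=B9: INVALID lead byte (not 0xxx/110x/1110/11110)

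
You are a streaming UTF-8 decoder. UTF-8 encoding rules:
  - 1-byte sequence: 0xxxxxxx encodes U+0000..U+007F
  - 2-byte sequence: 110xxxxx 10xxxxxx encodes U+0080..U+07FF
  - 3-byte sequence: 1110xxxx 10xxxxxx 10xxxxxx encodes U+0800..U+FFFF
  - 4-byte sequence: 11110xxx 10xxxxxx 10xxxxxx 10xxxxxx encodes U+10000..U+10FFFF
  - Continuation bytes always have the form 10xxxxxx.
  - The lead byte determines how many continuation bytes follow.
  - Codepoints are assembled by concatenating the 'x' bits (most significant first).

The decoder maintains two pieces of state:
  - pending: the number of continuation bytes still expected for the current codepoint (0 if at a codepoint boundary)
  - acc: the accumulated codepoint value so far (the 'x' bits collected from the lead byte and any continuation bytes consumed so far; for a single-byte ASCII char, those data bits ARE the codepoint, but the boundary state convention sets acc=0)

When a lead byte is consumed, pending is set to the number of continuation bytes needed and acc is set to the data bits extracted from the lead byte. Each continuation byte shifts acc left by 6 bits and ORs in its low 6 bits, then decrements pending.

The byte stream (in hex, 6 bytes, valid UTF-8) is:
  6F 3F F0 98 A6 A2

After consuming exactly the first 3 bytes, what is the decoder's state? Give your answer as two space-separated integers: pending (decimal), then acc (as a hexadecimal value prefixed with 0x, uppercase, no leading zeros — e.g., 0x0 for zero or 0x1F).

Byte[0]=6F: 1-byte. pending=0, acc=0x0
Byte[1]=3F: 1-byte. pending=0, acc=0x0
Byte[2]=F0: 4-byte lead. pending=3, acc=0x0

Answer: 3 0x0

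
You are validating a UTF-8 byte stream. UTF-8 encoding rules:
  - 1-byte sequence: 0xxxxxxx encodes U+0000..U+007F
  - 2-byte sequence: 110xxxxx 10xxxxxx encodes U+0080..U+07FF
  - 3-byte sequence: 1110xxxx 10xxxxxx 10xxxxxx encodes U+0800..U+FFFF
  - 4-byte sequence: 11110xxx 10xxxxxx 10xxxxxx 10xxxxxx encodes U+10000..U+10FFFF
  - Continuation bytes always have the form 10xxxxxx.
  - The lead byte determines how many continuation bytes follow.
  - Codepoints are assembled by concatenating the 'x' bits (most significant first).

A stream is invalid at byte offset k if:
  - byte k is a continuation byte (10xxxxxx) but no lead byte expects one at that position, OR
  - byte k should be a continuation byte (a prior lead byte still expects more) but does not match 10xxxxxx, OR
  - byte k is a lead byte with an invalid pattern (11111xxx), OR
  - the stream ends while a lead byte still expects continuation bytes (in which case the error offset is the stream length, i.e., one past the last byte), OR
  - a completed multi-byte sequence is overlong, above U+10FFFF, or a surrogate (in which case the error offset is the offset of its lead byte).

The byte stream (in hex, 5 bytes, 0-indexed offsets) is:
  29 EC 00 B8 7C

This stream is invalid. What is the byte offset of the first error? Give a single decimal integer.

Answer: 2

Derivation:
Byte[0]=29: 1-byte ASCII. cp=U+0029
Byte[1]=EC: 3-byte lead, need 2 cont bytes. acc=0xC
Byte[2]=00: expected 10xxxxxx continuation. INVALID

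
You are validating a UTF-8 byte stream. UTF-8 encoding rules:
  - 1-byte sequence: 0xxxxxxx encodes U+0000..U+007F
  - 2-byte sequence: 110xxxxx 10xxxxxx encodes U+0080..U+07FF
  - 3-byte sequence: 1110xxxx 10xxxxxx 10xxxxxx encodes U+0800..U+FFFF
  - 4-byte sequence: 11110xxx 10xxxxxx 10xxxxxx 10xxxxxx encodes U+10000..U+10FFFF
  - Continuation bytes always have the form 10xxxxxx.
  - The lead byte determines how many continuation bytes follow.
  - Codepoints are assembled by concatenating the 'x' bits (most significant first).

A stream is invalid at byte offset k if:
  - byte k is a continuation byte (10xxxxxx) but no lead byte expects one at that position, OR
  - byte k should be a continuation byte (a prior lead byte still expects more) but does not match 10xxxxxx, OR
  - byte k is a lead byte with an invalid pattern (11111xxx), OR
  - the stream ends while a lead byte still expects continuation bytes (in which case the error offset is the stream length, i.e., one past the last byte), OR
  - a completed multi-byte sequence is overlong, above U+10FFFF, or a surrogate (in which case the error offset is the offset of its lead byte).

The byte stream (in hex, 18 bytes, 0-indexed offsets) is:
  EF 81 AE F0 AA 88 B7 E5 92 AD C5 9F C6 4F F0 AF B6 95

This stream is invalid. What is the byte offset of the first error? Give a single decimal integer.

Byte[0]=EF: 3-byte lead, need 2 cont bytes. acc=0xF
Byte[1]=81: continuation. acc=(acc<<6)|0x01=0x3C1
Byte[2]=AE: continuation. acc=(acc<<6)|0x2E=0xF06E
Completed: cp=U+F06E (starts at byte 0)
Byte[3]=F0: 4-byte lead, need 3 cont bytes. acc=0x0
Byte[4]=AA: continuation. acc=(acc<<6)|0x2A=0x2A
Byte[5]=88: continuation. acc=(acc<<6)|0x08=0xA88
Byte[6]=B7: continuation. acc=(acc<<6)|0x37=0x2A237
Completed: cp=U+2A237 (starts at byte 3)
Byte[7]=E5: 3-byte lead, need 2 cont bytes. acc=0x5
Byte[8]=92: continuation. acc=(acc<<6)|0x12=0x152
Byte[9]=AD: continuation. acc=(acc<<6)|0x2D=0x54AD
Completed: cp=U+54AD (starts at byte 7)
Byte[10]=C5: 2-byte lead, need 1 cont bytes. acc=0x5
Byte[11]=9F: continuation. acc=(acc<<6)|0x1F=0x15F
Completed: cp=U+015F (starts at byte 10)
Byte[12]=C6: 2-byte lead, need 1 cont bytes. acc=0x6
Byte[13]=4F: expected 10xxxxxx continuation. INVALID

Answer: 13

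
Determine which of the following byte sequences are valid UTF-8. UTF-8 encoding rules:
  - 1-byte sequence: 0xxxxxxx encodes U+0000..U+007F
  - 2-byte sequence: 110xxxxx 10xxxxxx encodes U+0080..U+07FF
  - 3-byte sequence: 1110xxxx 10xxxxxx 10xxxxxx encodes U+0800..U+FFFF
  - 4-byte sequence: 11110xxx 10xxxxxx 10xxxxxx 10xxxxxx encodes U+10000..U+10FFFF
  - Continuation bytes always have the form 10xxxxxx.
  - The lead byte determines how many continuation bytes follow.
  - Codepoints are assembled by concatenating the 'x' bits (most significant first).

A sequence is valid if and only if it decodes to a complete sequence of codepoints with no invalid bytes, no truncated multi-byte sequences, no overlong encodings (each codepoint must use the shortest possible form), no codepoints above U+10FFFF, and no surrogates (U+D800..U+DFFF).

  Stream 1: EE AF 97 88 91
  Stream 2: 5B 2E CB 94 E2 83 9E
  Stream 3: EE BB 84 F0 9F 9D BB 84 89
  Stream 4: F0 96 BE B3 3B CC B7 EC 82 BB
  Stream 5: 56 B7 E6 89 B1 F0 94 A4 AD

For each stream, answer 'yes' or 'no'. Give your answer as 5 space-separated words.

Answer: no yes no yes no

Derivation:
Stream 1: error at byte offset 3. INVALID
Stream 2: decodes cleanly. VALID
Stream 3: error at byte offset 7. INVALID
Stream 4: decodes cleanly. VALID
Stream 5: error at byte offset 1. INVALID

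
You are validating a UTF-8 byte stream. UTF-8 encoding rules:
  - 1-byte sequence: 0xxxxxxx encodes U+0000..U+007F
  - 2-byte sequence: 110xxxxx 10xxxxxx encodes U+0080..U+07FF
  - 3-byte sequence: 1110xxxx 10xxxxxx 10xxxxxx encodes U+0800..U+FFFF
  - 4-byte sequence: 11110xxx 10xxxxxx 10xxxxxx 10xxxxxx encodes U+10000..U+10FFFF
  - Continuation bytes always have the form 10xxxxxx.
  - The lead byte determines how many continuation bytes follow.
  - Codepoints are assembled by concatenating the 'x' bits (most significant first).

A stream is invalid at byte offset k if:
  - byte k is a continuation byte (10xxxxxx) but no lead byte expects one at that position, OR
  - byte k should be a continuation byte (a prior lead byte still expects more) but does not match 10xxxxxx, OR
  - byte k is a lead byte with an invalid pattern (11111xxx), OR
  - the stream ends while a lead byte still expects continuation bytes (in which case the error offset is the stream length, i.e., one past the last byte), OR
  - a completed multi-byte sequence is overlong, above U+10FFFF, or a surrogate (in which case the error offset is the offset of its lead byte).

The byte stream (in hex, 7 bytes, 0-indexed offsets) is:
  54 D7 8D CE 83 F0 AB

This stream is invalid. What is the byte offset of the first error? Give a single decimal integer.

Byte[0]=54: 1-byte ASCII. cp=U+0054
Byte[1]=D7: 2-byte lead, need 1 cont bytes. acc=0x17
Byte[2]=8D: continuation. acc=(acc<<6)|0x0D=0x5CD
Completed: cp=U+05CD (starts at byte 1)
Byte[3]=CE: 2-byte lead, need 1 cont bytes. acc=0xE
Byte[4]=83: continuation. acc=(acc<<6)|0x03=0x383
Completed: cp=U+0383 (starts at byte 3)
Byte[5]=F0: 4-byte lead, need 3 cont bytes. acc=0x0
Byte[6]=AB: continuation. acc=(acc<<6)|0x2B=0x2B
Byte[7]: stream ended, expected continuation. INVALID

Answer: 7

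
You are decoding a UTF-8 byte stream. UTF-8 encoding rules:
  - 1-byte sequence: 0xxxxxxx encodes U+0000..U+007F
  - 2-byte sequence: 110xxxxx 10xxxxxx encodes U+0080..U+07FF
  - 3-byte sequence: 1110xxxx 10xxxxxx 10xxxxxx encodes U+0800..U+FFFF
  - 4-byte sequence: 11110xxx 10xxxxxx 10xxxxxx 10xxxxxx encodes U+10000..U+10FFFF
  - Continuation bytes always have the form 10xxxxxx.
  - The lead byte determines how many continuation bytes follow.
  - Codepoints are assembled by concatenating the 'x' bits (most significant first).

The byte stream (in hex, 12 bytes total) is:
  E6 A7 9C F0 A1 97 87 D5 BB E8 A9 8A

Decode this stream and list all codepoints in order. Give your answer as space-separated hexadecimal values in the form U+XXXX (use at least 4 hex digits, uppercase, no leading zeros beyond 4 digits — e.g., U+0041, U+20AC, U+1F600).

Byte[0]=E6: 3-byte lead, need 2 cont bytes. acc=0x6
Byte[1]=A7: continuation. acc=(acc<<6)|0x27=0x1A7
Byte[2]=9C: continuation. acc=(acc<<6)|0x1C=0x69DC
Completed: cp=U+69DC (starts at byte 0)
Byte[3]=F0: 4-byte lead, need 3 cont bytes. acc=0x0
Byte[4]=A1: continuation. acc=(acc<<6)|0x21=0x21
Byte[5]=97: continuation. acc=(acc<<6)|0x17=0x857
Byte[6]=87: continuation. acc=(acc<<6)|0x07=0x215C7
Completed: cp=U+215C7 (starts at byte 3)
Byte[7]=D5: 2-byte lead, need 1 cont bytes. acc=0x15
Byte[8]=BB: continuation. acc=(acc<<6)|0x3B=0x57B
Completed: cp=U+057B (starts at byte 7)
Byte[9]=E8: 3-byte lead, need 2 cont bytes. acc=0x8
Byte[10]=A9: continuation. acc=(acc<<6)|0x29=0x229
Byte[11]=8A: continuation. acc=(acc<<6)|0x0A=0x8A4A
Completed: cp=U+8A4A (starts at byte 9)

Answer: U+69DC U+215C7 U+057B U+8A4A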